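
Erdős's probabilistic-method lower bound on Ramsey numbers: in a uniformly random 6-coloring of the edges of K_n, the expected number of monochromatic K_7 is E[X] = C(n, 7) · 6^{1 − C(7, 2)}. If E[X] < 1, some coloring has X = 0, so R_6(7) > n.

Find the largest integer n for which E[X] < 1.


We need C(n, 7) · 6^{1 − 21} < 1, i.e. C(n, 7) < 6^{21 − 1} = 3656158440062976.
Check values of n near the boundary:
  n = 562: C(562, 7) = 3384017972944752; 3384017972944752 < 3656158440062976? YES
  n = 563: C(563, 7) = 3426622515769596; 3426622515769596 < 3656158440062976? YES
  n = 564: C(564, 7) = 3469685994423792; 3469685994423792 < 3656158440062976? YES
  n = 565: C(565, 7) = 3513212521235560; 3513212521235560 < 3656158440062976? YES
  n = 566: C(566, 7) = 3557206237959440; 3557206237959440 < 3656158440062976? YES
  n = 567: C(567, 7) = 3601671315933933; 3601671315933933 < 3656158440062976? YES
  n = 568: C(568, 7) = 3646611956239704; 3646611956239704 < 3656158440062976? YES
  n = 569: C(569, 7) = 3692032389858348; 3692032389858348 < 3656158440062976? NO
The largest n with C(n, 7) < 3656158440062976 is n = 568 (where E[X] = 16882462760369/16926659444736 ≈ 0.99739). Hence R_6(7) > 568, i.e. R_6(7) ≥ 569.

Largest n = 568; hence R_6(7) > 568.


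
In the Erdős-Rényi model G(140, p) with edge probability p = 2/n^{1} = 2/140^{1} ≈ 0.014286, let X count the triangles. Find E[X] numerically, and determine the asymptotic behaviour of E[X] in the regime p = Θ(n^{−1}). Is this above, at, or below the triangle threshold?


Number of potential triangles: C(140, 3) = 447580.
Each occurs with probability p³ ≈ (0.014286)³ ≈ 2.9154519e-06.
By linearity: E[X] = C(140, 3)·p³ ≈ 447580 · 2.9154519e-06 ≈ 1.30490.
Here α = 1, so p = 2/n is exactly at the triangle threshold p ~ 1/n. Asymptotically E[X] → c³/6 = 2³/6 = 4/3 ≈ 1.33333, a bounded constant. In this regime the triangle count is asymptotically Poisson(c³/6).

E[X] ≈ 1.30490; in regime p = Θ(1/n^{1}) E[X] stays bounded (at the triangle threshold p ~ 1/n).


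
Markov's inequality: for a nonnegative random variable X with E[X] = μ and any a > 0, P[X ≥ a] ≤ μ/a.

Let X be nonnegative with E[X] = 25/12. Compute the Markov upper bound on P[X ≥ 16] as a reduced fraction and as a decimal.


μ = E[X] = 25/12, a = 16.
Markov: P[X ≥ 16] ≤ μ/a = (25/12)/16 = 25/192.
Numerically: ≈ 0.130208.
(Since a = 16 > μ = 2.083333, the bound 25/192 is < 1 and informative.)

P[X ≥ 16] ≤ 25/192 ≈ 0.130208.


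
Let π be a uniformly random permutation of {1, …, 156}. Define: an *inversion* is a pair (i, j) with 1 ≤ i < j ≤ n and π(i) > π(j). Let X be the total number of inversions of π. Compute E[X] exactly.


Write X = Σ X_I over the C(156, 2) = 12090 pairs i < j, with X_I the indicator of one inversion.
There are 12090 indicators.
For each fixed pair i < j, the values π(i) and π(j) are two distinct elements of {1, …, 156} in uniformly random order; by symmetry P[π(i) > π(j)] = 1/2.
By linearity: E[X] = 12090 · (1/2) = C(156, 2) · (1/2) = 12090/2 = 6045 ≈ 6045.000000.

E[X] = 6045 = 6045.000000.


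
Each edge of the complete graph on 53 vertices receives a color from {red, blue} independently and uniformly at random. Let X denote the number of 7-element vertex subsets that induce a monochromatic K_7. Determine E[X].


Let X = Σ_S X_S over the C(53, 7) = 154143080 subsets S of size 7, where X_S = 1 if the K_7 on S is monochromatic.
For a fixed S, the K_7 on S has C(7, 2) = 21 edges. P[all 21 edges red] = (1/2)^21, and likewise for blue, so P[monochromatic] = 2·(1/2)^21 = 2^{1 − 21} = 1/1048576.
By linearity of expectation: E[X] = C(53, 7) · 2^{1 − 21} = 154143080 · 1/1048576 = 19267885/131072.
Numerically: E[X] ≈ 147.0023.

E[X] = C(53,7)·2^(1−C(7,2)) = 19267885/131072 ≈ 147.0023.


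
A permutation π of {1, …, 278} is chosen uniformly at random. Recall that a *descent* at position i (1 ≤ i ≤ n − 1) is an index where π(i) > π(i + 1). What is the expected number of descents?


Write X = Σ X_I over i = 1, …, 277, with X_I the indicator of one descent.
There are 277 indicators.
For each fixed i, the pair (π(i), π(i+1)) is a uniformly random ordered pair of distinct values from {1, …, 278}; by symmetry P[π(i) > π(i+1)] = 1/2.
By linearity: E[X] = 277 · (1/2) = (278 − 1) · (1/2) = 277/2 ≈ 138.500.

E[X] = 277/2 = 138.500.


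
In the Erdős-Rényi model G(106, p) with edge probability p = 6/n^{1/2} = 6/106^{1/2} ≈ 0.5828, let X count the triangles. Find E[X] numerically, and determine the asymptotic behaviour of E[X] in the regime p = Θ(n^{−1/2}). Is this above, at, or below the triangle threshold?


Number of potential triangles: C(106, 3) = 192920.
Each occurs with probability p³ ≈ (0.5828)³ ≈ 1.979224e-01.
By linearity: E[X] = C(106, 3)·p³ ≈ 192920 · 1.979224e-01 ≈ 38183.1898.
Since α = 1/2 < 1, p = c/n^{1/2} ≫ 1/n is above the triangle threshold p ~ 1/n. Asymptotically E[X] ~ (c³/6)·n^{3(1−α)} = (6³/6)·n^{1.5} → ∞; triangles are abundant w.h.p.

E[X] ≈ 38183.1898; in regime p = Θ(1/n^{1/2}) E[X] diverges (above the triangle threshold p ~ 1/n).


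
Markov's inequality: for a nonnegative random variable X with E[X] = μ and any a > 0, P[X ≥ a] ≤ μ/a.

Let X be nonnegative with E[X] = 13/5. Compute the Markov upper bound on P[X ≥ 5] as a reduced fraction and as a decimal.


μ = E[X] = 13/5, a = 5.
Markov: P[X ≥ 5] ≤ μ/a = (13/5)/5 = 13/25.
Numerically: ≈ 0.520.
(Since a = 5 > μ = 2.600, the bound 13/25 is < 1 and informative.)

P[X ≥ 5] ≤ 13/25 ≈ 0.520.


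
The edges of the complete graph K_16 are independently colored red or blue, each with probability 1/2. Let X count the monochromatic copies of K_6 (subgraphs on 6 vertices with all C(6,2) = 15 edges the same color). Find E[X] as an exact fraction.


Let X = Σ_S X_S over the C(16, 6) = 8008 subsets S of size 6, where X_S = 1 if the K_6 on S is monochromatic.
For a fixed S, the K_6 on S has C(6, 2) = 15 edges. P[all 15 edges red] = (1/2)^15, and likewise for blue, so P[monochromatic] = 2·(1/2)^15 = 2^{1 − 15} = 1/16384.
By linearity of expectation: E[X] = C(16, 6) · 2^{1 − 15} = 8008 · 1/16384 = 1001/2048.
Numerically: E[X] ≈ 0.4888.

E[X] = C(16,6)·2^(1−C(6,2)) = 1001/2048 ≈ 0.4888.


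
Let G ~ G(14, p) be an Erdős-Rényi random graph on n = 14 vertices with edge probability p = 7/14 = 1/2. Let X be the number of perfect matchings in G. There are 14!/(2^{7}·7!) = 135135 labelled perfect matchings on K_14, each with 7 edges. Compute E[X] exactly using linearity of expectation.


K_14 has 14!/(2^{7}·7!) = 135135 labelled perfect matchings.
For each such perfect matching H, let X_H = 1 if all 7 edges of H are present in G. Then P[X_H = 1] = p^{7} = (1/2)^{7} = 1/128.
By linearity: E[X] = Σ_H E[X_H] = 135135 · p^{7} = 135135 · 1/128 = 135135/128.
Numerically: E[X] ≈ 1055.74.

E[X] = 135135 · (1/2)^{7} = 135135/128 ≈ 1055.74.


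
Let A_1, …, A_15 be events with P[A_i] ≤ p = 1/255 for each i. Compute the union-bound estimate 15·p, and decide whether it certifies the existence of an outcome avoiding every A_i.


Union bound: P[∪_{i=1}^{15} A_i] ≤ Σ_i P[A_i] ≤ 15·p = 15·(1/255) = 1/17.
Numerically: 1/17 ≈ 0.058824.
Is 1/17 < 1? YES.
Since P[∪ A_i] ≤ 1/17 < 1, the complement has P[∩ A_i^c] ≥ 1 − 1/17 = 16/17 > 0, so some outcome avoids every A_i.

15·p = 1/17 ≈ 0.058824; existence CERTIFIED by the union bound.


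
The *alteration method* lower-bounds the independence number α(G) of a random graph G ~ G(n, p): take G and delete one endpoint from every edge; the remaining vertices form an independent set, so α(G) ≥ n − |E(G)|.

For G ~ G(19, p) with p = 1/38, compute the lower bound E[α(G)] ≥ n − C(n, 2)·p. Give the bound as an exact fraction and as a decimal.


E[|E(G)|] = C(19, 2)·p = 171 · (1/38) = 9/2.
E[α(G)] ≥ n − E[|E(G)|] = 19 − 9/2 = 29/2.
Numerically: ≈ 14.50000.
(This is only a lower bound; the true E[α(G)] may be larger.)

E[α(G)] ≥ 29/2 ≈ 14.50000.


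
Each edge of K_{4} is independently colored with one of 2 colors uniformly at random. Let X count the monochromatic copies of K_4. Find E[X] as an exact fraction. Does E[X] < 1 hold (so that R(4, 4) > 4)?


E[X] = C(4, 4) · 2^{1 − 6} = 1 · 2^{−5} = 1/32.
As a reduced fraction: E[X] = 1/32 ≈ 0.0312.
Is E[X] < 1? YES.
Since E[X] < 1, there exists a 2-coloring of K_{4} with no monochromatic K_4; hence R(4, 4) > 4.

E[X] = 1/32 ≈ 0.0312; E[X] < 1, so R(4, 4) > 4.


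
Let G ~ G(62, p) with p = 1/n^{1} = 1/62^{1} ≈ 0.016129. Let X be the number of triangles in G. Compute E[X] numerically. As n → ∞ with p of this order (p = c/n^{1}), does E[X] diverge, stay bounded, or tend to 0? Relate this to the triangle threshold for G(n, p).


Number of potential triangles: C(62, 3) = 37820.
Each occurs with probability p³ ≈ (0.016129)³ ≈ 4.1958981e-06.
By linearity: E[X] = C(62, 3)·p³ ≈ 37820 · 4.1958981e-06 ≈ 0.15869.
Here α = 1, so p = 1/n is exactly at the triangle threshold p ~ 1/n. Asymptotically E[X] → c³/6 = 1³/6 = 1/6 ≈ 0.16667, a bounded constant. In this regime the triangle count is asymptotically Poisson(c³/6).

E[X] ≈ 0.15869; in regime p = Θ(1/n^{1}) E[X] stays bounded (at the triangle threshold p ~ 1/n).


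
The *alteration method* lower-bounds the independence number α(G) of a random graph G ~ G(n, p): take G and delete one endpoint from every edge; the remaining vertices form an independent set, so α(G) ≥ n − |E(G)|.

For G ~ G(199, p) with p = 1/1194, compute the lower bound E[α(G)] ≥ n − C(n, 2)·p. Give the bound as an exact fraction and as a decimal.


E[|E(G)|] = C(199, 2)·p = 19701 · (1/1194) = 33/2.
E[α(G)] ≥ n − E[|E(G)|] = 199 − 33/2 = 365/2.
Numerically: ≈ 182.500.
(This is only a lower bound; the true E[α(G)] may be larger.)

E[α(G)] ≥ 365/2 ≈ 182.500.


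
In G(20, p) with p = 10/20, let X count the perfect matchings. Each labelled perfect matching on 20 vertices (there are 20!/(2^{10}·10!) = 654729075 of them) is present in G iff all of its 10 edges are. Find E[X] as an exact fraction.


K_20 has 20!/(2^{10}·10!) = 654729075 labelled perfect matchings.
For each such perfect matching H, let X_H = 1 if all 10 edges of H are present in G. Then P[X_H = 1] = p^{10} = (1/2)^{10} = 1/1024.
By linearity of expectation: E[X] = Σ_H E[X_H] = 654729075 · p^{10} = 654729075 · 1/1024 = 654729075/1024.
Numerically: E[X] ≈ 6.3938e+05.

E[X] = 654729075 · (1/2)^{10} = 654729075/1024 ≈ 6.3938e+05.


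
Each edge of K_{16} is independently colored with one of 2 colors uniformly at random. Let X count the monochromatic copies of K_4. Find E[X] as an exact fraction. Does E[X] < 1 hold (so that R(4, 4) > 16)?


E[X] = C(16, 4) · 2^{1 − 6} = 1820 · 2^{−5} = 1820/32.
As a reduced fraction: E[X] = 455/8 ≈ 56.87500.
Is E[X] < 1? NO.
Since E[X] ≥ 1, the first-moment bound is inconclusive at n = 16; it does NOT by itself certify R(4, 4) > 16.

E[X] = 455/8 ≈ 56.87500; E[X] ≥ 1; first-moment method inconclusive here.


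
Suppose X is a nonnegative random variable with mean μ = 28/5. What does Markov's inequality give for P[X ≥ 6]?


μ = E[X] = 28/5, a = 6.
Markov: P[X ≥ 6] ≤ μ/a = (28/5)/6 = 14/15.
Numerically: ≈ 0.933.
(Since a = 6 > μ = 5.600, the bound 14/15 is < 1 and informative.)

P[X ≥ 6] ≤ 14/15 ≈ 0.933.


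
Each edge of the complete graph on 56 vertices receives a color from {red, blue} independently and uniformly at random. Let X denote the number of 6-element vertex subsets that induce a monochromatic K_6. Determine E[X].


Let X = Σ_S X_S over the C(56, 6) = 32468436 subsets S of size 6, where X_S = 1 if the K_6 on S is monochromatic.
For a fixed S, the K_6 on S has C(6, 2) = 15 edges. P[all 15 edges red] = (1/2)^15, and likewise for blue, so P[monochromatic] = 2·(1/2)^15 = 2^{1 − 15} = 1/16384.
Summing: E[X] = C(56, 6) · 2^{1 − 15} = 32468436 · 1/16384 = 8117109/4096.
Numerically: E[X] ≈ 1981.716.

E[X] = C(56,6)·2^(1−C(6,2)) = 8117109/4096 ≈ 1981.716.


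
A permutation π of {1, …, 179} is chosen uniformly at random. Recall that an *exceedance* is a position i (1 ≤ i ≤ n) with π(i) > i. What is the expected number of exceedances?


Write X = Σ_{i=1}^{179} X_i, where X_i = 1_{π(i) > i}.
For each fixed i, π(i) is uniform over {1, …, 179} (marginal of a uniform permutation), so P[π(i) > i] = (n − i)/n. Summing: Σ_{i=1}^{179} (n − i)/n = (0 + 1 + … + 178)/179 = 179(179 − 1)/(2·179) = (179 − 1)/2.
Hence E[X] = Σ_{i=1}^{179} (179 − i)/179 = 89 ≈ 89.00000.

E[X] = 89 = 89.00000.


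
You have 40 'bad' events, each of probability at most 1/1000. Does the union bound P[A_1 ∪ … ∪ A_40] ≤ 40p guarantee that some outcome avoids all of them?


Union bound: P[∪_{i=1}^{40} A_i] ≤ Σ_i P[A_i] ≤ 40·p = 40·(1/1000) = 1/25.
Numerically: 1/25 ≈ 0.0400.
Is 1/25 < 1? YES.
Since P[∪ A_i] ≤ 1/25 < 1, the complement has P[∩ A_i^c] ≥ 1 − 1/25 = 24/25 > 0, so some outcome avoids every A_i.

40·p = 1/25 ≈ 0.0400; existence CERTIFIED by the union bound.


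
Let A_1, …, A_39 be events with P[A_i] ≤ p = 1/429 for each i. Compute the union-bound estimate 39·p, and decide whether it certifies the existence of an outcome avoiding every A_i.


Union bound: P[∪_{i=1}^{39} A_i] ≤ Σ_i P[A_i] ≤ 39·p = 39·(1/429) = 1/11.
Numerically: 1/11 ≈ 0.090909.
Is 1/11 < 1? YES.
Since P[∪ A_i] ≤ 1/11 < 1, the complement has P[∩ A_i^c] ≥ 1 − 1/11 = 10/11 > 0, so some outcome avoids every A_i.

39·p = 1/11 ≈ 0.090909; existence CERTIFIED by the union bound.


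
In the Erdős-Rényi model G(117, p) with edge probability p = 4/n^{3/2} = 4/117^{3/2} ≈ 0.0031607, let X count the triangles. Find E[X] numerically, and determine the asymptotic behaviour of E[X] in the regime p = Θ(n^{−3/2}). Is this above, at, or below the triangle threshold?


Number of potential triangles: C(117, 3) = 260130.
Each occurs with probability p³ ≈ (0.0031607)³ ≈ 3.1575017e-08.
By linearity: E[X] = C(117, 3)·p³ ≈ 260130 · 3.1575017e-08 ≈ 0.00821.
Since α = 3/2 > 1, p = c/n^{3/2} = o(1/n) is below the triangle threshold p ~ 1/n. Asymptotically E[X] ~ (c³/6)·n^{3(1−α)} = (4³/6)·n^{-1.5} → 0, so by Markov's inequality G has no triangles w.h.p.

E[X] ≈ 0.00821; in regime p = Θ(1/n^{3/2}) E[X] tends to 0 (below the triangle threshold p ~ 1/n).


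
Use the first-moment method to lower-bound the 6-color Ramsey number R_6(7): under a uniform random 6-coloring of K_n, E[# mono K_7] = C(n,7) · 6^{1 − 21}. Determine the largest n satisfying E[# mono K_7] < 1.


We need C(n, 7) · 6^{1 − 21} < 1, i.e. C(n, 7) < 6^{21 − 1} = 3656158440062976.
Check values of n near the boundary:
  n = 566: C(566, 7) = 3557206237959440; 3557206237959440 < 3656158440062976? YES
  n = 567: C(567, 7) = 3601671315933933; 3601671315933933 < 3656158440062976? YES
  n = 568: C(568, 7) = 3646611956239704; 3646611956239704 < 3656158440062976? YES
  n = 569: C(569, 7) = 3692032389858348; 3692032389858348 < 3656158440062976? NO
The largest n with C(n, 7) < 3656158440062976 is n = 568 (where E[X] = 16882462760369/16926659444736 ≈ 0.99739). Hence R_6(7) > 568, i.e. R_6(7) ≥ 569.

Largest n = 568; hence R_6(7) > 568.


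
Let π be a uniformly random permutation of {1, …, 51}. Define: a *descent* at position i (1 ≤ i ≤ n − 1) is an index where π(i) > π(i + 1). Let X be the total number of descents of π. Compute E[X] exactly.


Write X = Σ X_I over i = 1, …, 50, with X_I the indicator of one descent.
There are 50 indicators.
For each fixed i, the pair (π(i), π(i+1)) is a uniformly random ordered pair of distinct values from {1, …, 51}; by symmetry P[π(i) > π(i+1)] = 1/2.
By linearity: E[X] = 50 · (1/2) = (51 − 1) · (1/2) = 25 ≈ 25.000.

E[X] = 25 = 25.000.


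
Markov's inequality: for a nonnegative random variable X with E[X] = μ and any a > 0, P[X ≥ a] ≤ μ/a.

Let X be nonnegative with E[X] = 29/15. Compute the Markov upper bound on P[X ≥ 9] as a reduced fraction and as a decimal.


μ = E[X] = 29/15, a = 9.
Markov: P[X ≥ 9] ≤ μ/a = (29/15)/9 = 29/135.
Numerically: ≈ 0.21481.
(Since a = 9 > μ = 1.93333, the bound 29/135 is < 1 and informative.)

P[X ≥ 9] ≤ 29/135 ≈ 0.21481.


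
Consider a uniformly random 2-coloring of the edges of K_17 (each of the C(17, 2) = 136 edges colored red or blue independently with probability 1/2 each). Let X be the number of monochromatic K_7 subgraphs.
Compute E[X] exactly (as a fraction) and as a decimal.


Let X = Σ_S X_S over the C(17, 7) = 19448 subsets S of size 7, where X_S = 1 if the K_7 on S is monochromatic.
For a fixed S, the K_7 on S has C(7, 2) = 21 edges. P[all 21 edges red] = (1/2)^21, and likewise for blue, so P[monochromatic] = 2·(1/2)^21 = 2^{1 − 21} = 1/1048576.
By linearity of expectation: E[X] = C(17, 7) · 2^{1 − 21} = 19448 · 1/1048576 = 2431/131072.
Numerically: E[X] ≈ 0.019.

E[X] = C(17,7)·2^(1−C(7,2)) = 2431/131072 ≈ 0.019.


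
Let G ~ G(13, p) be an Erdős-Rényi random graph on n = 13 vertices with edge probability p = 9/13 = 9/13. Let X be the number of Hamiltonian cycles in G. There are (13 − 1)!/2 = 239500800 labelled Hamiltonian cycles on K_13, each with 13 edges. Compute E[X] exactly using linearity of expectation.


K_13 has (13 − 1)!/2 = 239500800 labelled Hamiltonian cycles.
For each such Hamiltonian cycle H, let X_H = 1 if all 13 edges of H are present in G. Then P[X_H = 1] = p^{13} = (9/13)^{13} = 2541865828329/302875106592253.
By linearity: E[X] = Σ_H E[X_H] = 239500800 · p^{13} = 239500800 · 2541865828329/302875106592253 = 608778899377458163200/302875106592253.
Numerically: E[X] ≈ 2.01e+06.

E[X] = 239500800 · (9/13)^{13} = 608778899377458163200/302875106592253 ≈ 2.01e+06.


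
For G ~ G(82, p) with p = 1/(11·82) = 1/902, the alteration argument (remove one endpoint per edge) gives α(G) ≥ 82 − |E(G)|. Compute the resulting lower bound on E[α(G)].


E[|E(G)|] = C(82, 2)·p = 3321 · (1/902) = 81/22.
E[α(G)] ≥ n − E[|E(G)|] = 82 − 81/22 = 1723/22.
Numerically: ≈ 78.3182.
(This is only a lower bound; the true E[α(G)] may be larger.)

E[α(G)] ≥ 1723/22 ≈ 78.3182.


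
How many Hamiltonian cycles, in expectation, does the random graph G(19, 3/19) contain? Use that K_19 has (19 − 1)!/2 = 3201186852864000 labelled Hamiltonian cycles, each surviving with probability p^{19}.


K_19 has (19 − 1)!/2 = 3201186852864000 labelled Hamiltonian cycles.
For each such Hamiltonian cycle H, let X_H = 1 if all 19 edges of H are present in G. Then P[X_H = 1] = p^{19} = (3/19)^{19} = 1162261467/1978419655660313589123979.
By linearity of expectation: E[X] = Σ_H E[X_H] = 3201186852864000 · p^{19} = 3201186852864000 · 1162261467/1978419655660313589123979 = 3720616127750825791488000/1978419655660313589123979.
Numerically: E[X] ≈ 1.881.

E[X] = 3201186852864000 · (3/19)^{19} = 3720616127750825791488000/1978419655660313589123979 ≈ 1.881.


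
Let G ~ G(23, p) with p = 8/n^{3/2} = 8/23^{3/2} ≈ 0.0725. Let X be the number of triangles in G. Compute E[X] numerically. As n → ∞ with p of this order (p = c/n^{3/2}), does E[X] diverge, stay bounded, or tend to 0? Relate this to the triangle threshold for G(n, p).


Number of potential triangles: C(23, 3) = 1771.
Each occurs with probability p³ ≈ (0.0725)³ ≈ 3.81500e-04.
By linearity: E[X] = C(23, 3)·p³ ≈ 1771 · 3.81500e-04 ≈ 0.676.
Since α = 3/2 > 1, p = c/n^{3/2} = o(1/n) is below the triangle threshold p ~ 1/n. Asymptotically E[X] ~ (c³/6)·n^{3(1−α)} = (8³/6)·n^{-1.5} → 0, so by Markov's inequality G has no triangles w.h.p.

E[X] ≈ 0.676; in regime p = Θ(1/n^{3/2}) E[X] tends to 0 (below the triangle threshold p ~ 1/n).


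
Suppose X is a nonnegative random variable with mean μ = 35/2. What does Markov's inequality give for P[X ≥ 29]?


μ = E[X] = 35/2, a = 29.
Markov: P[X ≥ 29] ≤ μ/a = (35/2)/29 = 35/58.
Numerically: ≈ 0.603.
(Since a = 29 > μ = 17.500, the bound 35/58 is < 1 and informative.)

P[X ≥ 29] ≤ 35/58 ≈ 0.603.


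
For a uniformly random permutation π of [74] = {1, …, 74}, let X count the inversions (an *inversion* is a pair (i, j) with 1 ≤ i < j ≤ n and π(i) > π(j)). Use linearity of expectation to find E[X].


Write X = Σ X_I over the C(74, 2) = 2701 pairs i < j, with X_I the indicator of one inversion.
There are 2701 indicators.
For each fixed pair i < j, the values π(i) and π(j) are two distinct elements of {1, …, 74} in uniformly random order; by symmetry P[π(i) > π(j)] = 1/2.
By linearity: E[X] = 2701 · (1/2) = C(74, 2) · (1/2) = 2701/2 = 2701/2 ≈ 1350.50000.

E[X] = 2701/2 = 1350.50000.


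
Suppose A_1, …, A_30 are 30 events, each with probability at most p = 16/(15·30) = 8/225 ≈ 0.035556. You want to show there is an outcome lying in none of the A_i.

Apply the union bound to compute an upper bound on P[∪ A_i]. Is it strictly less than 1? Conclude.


Union bound: P[∪_{i=1}^{30} A_i] ≤ Σ_i P[A_i] ≤ 30·p = 30·(8/225) = 16/15.
Numerically: 16/15 ≈ 1.066667.
Is 16/15 < 1? NO.
Since the bound 16/15 is ≥ 1, the union bound is uninformative here; it does NOT by itself certify existence.

30·p = 16/15 ≈ 1.066667; existence NOT certified by the union bound.


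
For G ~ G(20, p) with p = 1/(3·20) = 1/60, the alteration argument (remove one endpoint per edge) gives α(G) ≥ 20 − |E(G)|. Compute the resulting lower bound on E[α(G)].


E[|E(G)|] = C(20, 2)·p = 190 · (1/60) = 19/6.
E[α(G)] ≥ n − E[|E(G)|] = 20 − 19/6 = 101/6.
Numerically: ≈ 16.83333.
(This is only a lower bound; the true E[α(G)] may be larger.)

E[α(G)] ≥ 101/6 ≈ 16.83333.


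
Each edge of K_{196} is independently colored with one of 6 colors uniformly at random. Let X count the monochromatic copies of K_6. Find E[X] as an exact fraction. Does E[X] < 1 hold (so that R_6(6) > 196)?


E[X] = C(196, 6) · 6^{1 − 15} = 72887293024 · 6^{−14} = 72887293024/78364164096.
As a reduced fraction: E[X] = 2277727907/2448880128 ≈ 0.930.
Is E[X] < 1? YES.
Since E[X] < 1, there exists a 6-coloring of K_{196} with no monochromatic K_6; hence R_6(6) > 196.

E[X] = 2277727907/2448880128 ≈ 0.930; E[X] < 1, so R_6(6) > 196.


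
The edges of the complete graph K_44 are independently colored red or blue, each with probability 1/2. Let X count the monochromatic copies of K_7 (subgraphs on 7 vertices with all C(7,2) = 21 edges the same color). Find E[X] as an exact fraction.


Let X = Σ_S X_S over the C(44, 7) = 38320568 subsets S of size 7, where X_S = 1 if the K_7 on S is monochromatic.
For a fixed S, the K_7 on S has C(7, 2) = 21 edges. P[all 21 edges red] = (1/2)^21, and likewise for blue, so P[monochromatic] = 2·(1/2)^21 = 2^{1 − 21} = 1/1048576.
By linearity: E[X] = C(44, 7) · 2^{1 − 21} = 38320568 · 1/1048576 = 4790071/131072.
Numerically: E[X] ≈ 36.5453.

E[X] = C(44,7)·2^(1−C(7,2)) = 4790071/131072 ≈ 36.5453.


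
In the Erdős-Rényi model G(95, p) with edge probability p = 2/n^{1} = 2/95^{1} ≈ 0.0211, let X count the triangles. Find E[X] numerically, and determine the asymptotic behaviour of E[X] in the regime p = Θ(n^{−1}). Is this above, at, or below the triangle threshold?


Number of potential triangles: C(95, 3) = 138415.
Each occurs with probability p³ ≈ (0.0211)³ ≈ 9.33081e-06.
By linearity: E[X] = C(95, 3)·p³ ≈ 138415 · 9.33081e-06 ≈ 1.292.
Here α = 1, so p = 2/n is exactly at the triangle threshold p ~ 1/n. Asymptotically E[X] → c³/6 = 2³/6 = 4/3 ≈ 1.333, a bounded constant. In this regime the triangle count is asymptotically Poisson(c³/6).

E[X] ≈ 1.292; in regime p = Θ(1/n^{1}) E[X] stays bounded (at the triangle threshold p ~ 1/n).


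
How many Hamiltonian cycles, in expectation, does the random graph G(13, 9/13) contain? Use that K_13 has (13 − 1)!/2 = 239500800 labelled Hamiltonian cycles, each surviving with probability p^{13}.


K_13 has (13 − 1)!/2 = 239500800 labelled Hamiltonian cycles.
For each such Hamiltonian cycle H, let X_H = 1 if all 13 edges of H are present in G. Then P[X_H = 1] = p^{13} = (9/13)^{13} = 2541865828329/302875106592253.
By linearity: E[X] = Σ_H E[X_H] = 239500800 · p^{13} = 239500800 · 2541865828329/302875106592253 = 608778899377458163200/302875106592253.
Numerically: E[X] ≈ 2.01e+06.

E[X] = 239500800 · (9/13)^{13} = 608778899377458163200/302875106592253 ≈ 2.01e+06.


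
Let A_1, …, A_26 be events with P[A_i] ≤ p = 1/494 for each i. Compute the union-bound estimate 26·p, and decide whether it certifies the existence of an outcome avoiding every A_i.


Union bound: P[∪_{i=1}^{26} A_i] ≤ Σ_i P[A_i] ≤ 26·p = 26·(1/494) = 1/19.
Numerically: 1/19 ≈ 0.0526.
Is 1/19 < 1? YES.
Since P[∪ A_i] ≤ 1/19 < 1, the complement has P[∩ A_i^c] ≥ 1 − 1/19 = 18/19 > 0, so some outcome avoids every A_i.

26·p = 1/19 ≈ 0.0526; existence CERTIFIED by the union bound.


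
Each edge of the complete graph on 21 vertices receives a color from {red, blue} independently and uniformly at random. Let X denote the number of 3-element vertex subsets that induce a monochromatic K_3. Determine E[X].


Let X = Σ_S X_S over the C(21, 3) = 1330 subsets S of size 3, where X_S = 1 if the K_3 on S is monochromatic.
For a fixed S, the K_3 on S has C(3, 2) = 3 edges. P[all 3 edges red] = (1/2)^3, and likewise for blue, so P[monochromatic] = 2·(1/2)^3 = 2^{1 − 3} = 1/4.
By linearity: E[X] = C(21, 3) · 2^{1 − 3} = 1330 · 1/4 = 665/2.
Numerically: E[X] ≈ 332.500000.

E[X] = C(21,3)·2^(1−C(3,2)) = 665/2 ≈ 332.500000.


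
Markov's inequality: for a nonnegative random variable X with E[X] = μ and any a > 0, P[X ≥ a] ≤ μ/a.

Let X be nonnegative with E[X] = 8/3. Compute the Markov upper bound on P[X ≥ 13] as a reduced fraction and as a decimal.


μ = E[X] = 8/3, a = 13.
Markov: P[X ≥ 13] ≤ μ/a = (8/3)/13 = 8/39.
Numerically: ≈ 0.20513.
(Since a = 13 > μ = 2.66667, the bound 8/39 is < 1 and informative.)

P[X ≥ 13] ≤ 8/39 ≈ 0.20513.


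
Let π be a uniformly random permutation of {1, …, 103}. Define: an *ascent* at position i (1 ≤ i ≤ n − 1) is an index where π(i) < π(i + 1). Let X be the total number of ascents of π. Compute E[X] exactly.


Write X = Σ X_I over i = 1, …, 102, with X_I the indicator of one ascent.
There are 102 indicators.
For each fixed i, the pair (π(i), π(i+1)) is a uniformly random ordered pair of distinct values from {1, …, 103}; by symmetry P[π(i) < π(i+1)] = 1/2.
By linearity: E[X] = 102 · (1/2) = (103 − 1) · (1/2) = 51 ≈ 51.000000.

E[X] = 51 = 51.000000.


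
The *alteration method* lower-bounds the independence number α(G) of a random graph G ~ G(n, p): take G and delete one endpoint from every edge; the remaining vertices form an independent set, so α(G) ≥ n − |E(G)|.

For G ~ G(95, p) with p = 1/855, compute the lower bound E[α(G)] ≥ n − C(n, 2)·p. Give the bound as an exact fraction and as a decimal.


E[|E(G)|] = C(95, 2)·p = 4465 · (1/855) = 47/9.
E[α(G)] ≥ n − E[|E(G)|] = 95 − 47/9 = 808/9.
Numerically: ≈ 89.777778.
(This is only a lower bound; the true E[α(G)] may be larger.)

E[α(G)] ≥ 808/9 ≈ 89.777778.


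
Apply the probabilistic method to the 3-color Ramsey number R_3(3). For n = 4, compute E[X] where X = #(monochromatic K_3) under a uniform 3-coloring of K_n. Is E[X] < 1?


E[X] = C(4, 3) · 3^{1 − 3} = 4 · 3^{−2} = 4/9.
As a reduced fraction: E[X] = 4/9 ≈ 0.444.
Is E[X] < 1? YES.
Since E[X] < 1, there exists a 3-coloring of K_{4} with no monochromatic K_3; hence R_3(3) > 4.

E[X] = 4/9 ≈ 0.444; E[X] < 1, so R_3(3) > 4.


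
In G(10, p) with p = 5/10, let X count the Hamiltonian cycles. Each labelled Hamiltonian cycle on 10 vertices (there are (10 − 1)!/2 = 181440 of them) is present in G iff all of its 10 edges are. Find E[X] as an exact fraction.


K_10 has (10 − 1)!/2 = 181440 labelled Hamiltonian cycles.
For each such Hamiltonian cycle H, let X_H = 1 if all 10 edges of H are present in G. Then P[X_H = 1] = p^{10} = (1/2)^{10} = 1/1024.
By linearity of expectation: E[X] = Σ_H E[X_H] = 181440 · p^{10} = 181440 · 1/1024 = 2835/16.
Numerically: E[X] ≈ 177.2.

E[X] = 181440 · (1/2)^{10} = 2835/16 ≈ 177.2.


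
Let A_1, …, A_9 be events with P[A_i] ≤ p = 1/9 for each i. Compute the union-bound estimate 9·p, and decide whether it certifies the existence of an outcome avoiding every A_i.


Union bound: P[∪_{i=1}^{9} A_i] ≤ Σ_i P[A_i] ≤ 9·p = 9·(1/9) = 1.
Numerically: 1 ≈ 1.000000.
Is 1 < 1? NO.
Since the bound 1 is ≥ 1, the union bound is uninformative here; it does NOT by itself certify existence.

9·p = 1 ≈ 1.000000; existence NOT certified by the union bound.


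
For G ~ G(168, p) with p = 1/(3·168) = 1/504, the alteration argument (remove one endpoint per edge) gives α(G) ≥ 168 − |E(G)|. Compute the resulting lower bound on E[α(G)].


E[|E(G)|] = C(168, 2)·p = 14028 · (1/504) = 167/6.
E[α(G)] ≥ n − E[|E(G)|] = 168 − 167/6 = 841/6.
Numerically: ≈ 140.167.
(This is only a lower bound; the true E[α(G)] may be larger.)

E[α(G)] ≥ 841/6 ≈ 140.167.


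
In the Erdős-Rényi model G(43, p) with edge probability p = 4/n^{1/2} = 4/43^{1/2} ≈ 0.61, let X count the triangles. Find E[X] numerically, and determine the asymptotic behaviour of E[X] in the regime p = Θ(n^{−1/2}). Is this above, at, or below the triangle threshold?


Number of potential triangles: C(43, 3) = 12341.
Each occurs with probability p³ ≈ (0.61)³ ≈ 2.269746e-01.
By linearity: E[X] = C(43, 3)·p³ ≈ 12341 · 2.269746e-01 ≈ 2801.0937.
Since α = 1/2 < 1, p = c/n^{1/2} ≫ 1/n is above the triangle threshold p ~ 1/n. Asymptotically E[X] ~ (c³/6)·n^{3(1−α)} = (4³/6)·n^{1.5} → ∞; triangles are abundant w.h.p.

E[X] ≈ 2801.0937; in regime p = Θ(1/n^{1/2}) E[X] diverges (above the triangle threshold p ~ 1/n).


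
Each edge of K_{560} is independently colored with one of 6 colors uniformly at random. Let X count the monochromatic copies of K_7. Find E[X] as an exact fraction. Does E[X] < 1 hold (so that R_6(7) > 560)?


E[X] = C(560, 7) · 6^{1 − 21} = 3300169391659920 · 6^{−20} = 3300169391659920/3656158440062976.
As a reduced fraction: E[X] = 68753528992915/76169967501312 ≈ 0.90263.
Is E[X] < 1? YES.
Since E[X] < 1, there exists a 6-coloring of K_{560} with no monochromatic K_7; hence R_6(7) > 560.

E[X] = 68753528992915/76169967501312 ≈ 0.90263; E[X] < 1, so R_6(7) > 560.


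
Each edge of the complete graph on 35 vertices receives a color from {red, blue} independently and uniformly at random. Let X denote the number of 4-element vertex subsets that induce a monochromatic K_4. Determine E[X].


Let X = Σ_S X_S over the C(35, 4) = 52360 subsets S of size 4, where X_S = 1 if the K_4 on S is monochromatic.
For a fixed S, the K_4 on S has C(4, 2) = 6 edges. P[all 6 edges red] = (1/2)^6, and likewise for blue, so P[monochromatic] = 2·(1/2)^6 = 2^{1 − 6} = 1/32.
Summing: E[X] = C(35, 4) · 2^{1 − 6} = 52360 · 1/32 = 6545/4.
Numerically: E[X] ≈ 1636.250.

E[X] = C(35,4)·2^(1−C(4,2)) = 6545/4 ≈ 1636.250.


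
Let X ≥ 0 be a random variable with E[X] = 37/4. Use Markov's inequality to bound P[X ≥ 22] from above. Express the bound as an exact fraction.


μ = E[X] = 37/4, a = 22.
Markov: P[X ≥ 22] ≤ μ/a = (37/4)/22 = 37/88.
Numerically: ≈ 0.42045.
(Since a = 22 > μ = 9.25000, the bound 37/88 is < 1 and informative.)

P[X ≥ 22] ≤ 37/88 ≈ 0.42045.


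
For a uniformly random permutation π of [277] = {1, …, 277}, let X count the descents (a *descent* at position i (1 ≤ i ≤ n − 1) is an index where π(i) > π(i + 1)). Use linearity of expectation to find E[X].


Write X = Σ X_I over i = 1, …, 276, with X_I the indicator of one descent.
There are 276 indicators.
For each fixed i, the pair (π(i), π(i+1)) is a uniformly random ordered pair of distinct values from {1, …, 277}; by symmetry P[π(i) > π(i+1)] = 1/2.
By linearity: E[X] = 276 · (1/2) = (277 − 1) · (1/2) = 138 ≈ 138.00000.

E[X] = 138 = 138.00000.


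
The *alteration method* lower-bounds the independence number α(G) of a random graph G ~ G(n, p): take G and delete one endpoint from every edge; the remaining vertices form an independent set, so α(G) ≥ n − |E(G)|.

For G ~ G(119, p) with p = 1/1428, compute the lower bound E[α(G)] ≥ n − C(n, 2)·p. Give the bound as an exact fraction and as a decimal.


E[|E(G)|] = C(119, 2)·p = 7021 · (1/1428) = 59/12.
E[α(G)] ≥ n − E[|E(G)|] = 119 − 59/12 = 1369/12.
Numerically: ≈ 114.083.
(This is only a lower bound; the true E[α(G)] may be larger.)

E[α(G)] ≥ 1369/12 ≈ 114.083.


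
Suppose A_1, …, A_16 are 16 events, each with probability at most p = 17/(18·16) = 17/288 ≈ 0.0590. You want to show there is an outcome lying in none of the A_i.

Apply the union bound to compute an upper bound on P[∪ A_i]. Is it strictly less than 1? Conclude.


Union bound: P[∪_{i=1}^{16} A_i] ≤ Σ_i P[A_i] ≤ 16·p = 16·(17/288) = 17/18.
Numerically: 17/18 ≈ 0.9444.
Is 17/18 < 1? YES.
Since P[∪ A_i] ≤ 17/18 < 1, the complement has P[∩ A_i^c] ≥ 1 − 17/18 = 1/18 > 0, so some outcome avoids every A_i.

16·p = 17/18 ≈ 0.9444; existence CERTIFIED by the union bound.


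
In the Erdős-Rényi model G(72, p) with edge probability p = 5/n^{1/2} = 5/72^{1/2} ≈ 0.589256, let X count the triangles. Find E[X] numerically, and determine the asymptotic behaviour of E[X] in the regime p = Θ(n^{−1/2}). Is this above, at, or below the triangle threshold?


Number of potential triangles: C(72, 3) = 59640.
Each occurs with probability p³ ≈ (0.589256)³ ≈ 2.04602657e-01.
By linearity: E[X] = C(72, 3)·p³ ≈ 59640 · 2.04602657e-01 ≈ 12202.502439.
Since α = 1/2 < 1, p = c/n^{1/2} ≫ 1/n is above the triangle threshold p ~ 1/n. Asymptotically E[X] ~ (c³/6)·n^{3(1−α)} = (5³/6)·n^{1.5} → ∞; triangles are abundant w.h.p.

E[X] ≈ 12202.502439; in regime p = Θ(1/n^{1/2}) E[X] diverges (above the triangle threshold p ~ 1/n).


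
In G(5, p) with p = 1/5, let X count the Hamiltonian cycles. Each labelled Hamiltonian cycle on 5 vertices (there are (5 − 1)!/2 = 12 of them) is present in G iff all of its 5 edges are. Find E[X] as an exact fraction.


K_5 has (5 − 1)!/2 = 12 labelled Hamiltonian cycles.
For each such Hamiltonian cycle H, let X_H = 1 if all 5 edges of H are present in G. Then P[X_H = 1] = p^{5} = (1/5)^{5} = 1/3125.
By linearity: E[X] = Σ_H E[X_H] = 12 · p^{5} = 12 · 1/3125 = 12/3125.
Numerically: E[X] ≈ 0.00384.

E[X] = 12 · (1/5)^{5} = 12/3125 ≈ 0.00384.


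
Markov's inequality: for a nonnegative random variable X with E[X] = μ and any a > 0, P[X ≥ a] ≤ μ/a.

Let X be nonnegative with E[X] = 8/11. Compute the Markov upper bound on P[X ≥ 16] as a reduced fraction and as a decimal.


μ = E[X] = 8/11, a = 16.
Markov: P[X ≥ 16] ≤ μ/a = (8/11)/16 = 1/22.
Numerically: ≈ 0.045455.
(Since a = 16 > μ = 0.727273, the bound 1/22 is < 1 and informative.)

P[X ≥ 16] ≤ 1/22 ≈ 0.045455.


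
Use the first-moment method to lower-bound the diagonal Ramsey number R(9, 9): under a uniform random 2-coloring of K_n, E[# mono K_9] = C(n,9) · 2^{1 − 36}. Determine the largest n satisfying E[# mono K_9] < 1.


We need C(n, 9) · 2^{1 − 36} < 1, i.e. C(n, 9) < 2^{36 − 1} = 34359738368.
Check values of n near the boundary:
  n = 59: C(59, 9) = 12565671261; 12565671261 < 34359738368? YES
  n = 60: C(60, 9) = 14783142660; 14783142660 < 34359738368? YES
  n = 61: C(61, 9) = 17341763505; 17341763505 < 34359738368? YES
  n = 62: C(62, 9) = 20286591270; 20286591270 < 34359738368? YES
  n = 63: C(63, 9) = 23667689815; 23667689815 < 34359738368? YES
  n = 64: C(64, 9) = 27540584512; 27540584512 < 34359738368? YES
  n = 65: C(65, 9) = 31966749880; 31966749880 < 34359738368? YES
  n = 66: C(66, 9) = 37014131440; 37014131440 < 34359738368? NO
  n = 67: C(67, 9) = 42757703560; 42757703560 < 34359738368? NO
  n = 68: C(68, 9) = 49280065120; 49280065120 < 34359738368? NO
The largest n with C(n, 9) < 34359738368 is n = 65 (where E[X] = 3995843735/4294967296 ≈ 0.930). Hence R(9, 9) > 65, i.e. R(9, 9) ≥ 66.

Largest n = 65; hence R(9, 9) > 65.


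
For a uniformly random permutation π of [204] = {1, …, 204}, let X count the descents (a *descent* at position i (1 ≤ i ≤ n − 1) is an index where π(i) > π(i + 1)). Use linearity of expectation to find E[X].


Write X = Σ X_I over i = 1, …, 203, with X_I the indicator of one descent.
There are 203 indicators.
For each fixed i, the pair (π(i), π(i+1)) is a uniformly random ordered pair of distinct values from {1, …, 204}; by symmetry P[π(i) > π(i+1)] = 1/2.
By linearity: E[X] = 203 · (1/2) = (204 − 1) · (1/2) = 203/2 ≈ 101.500000.

E[X] = 203/2 = 101.500000.


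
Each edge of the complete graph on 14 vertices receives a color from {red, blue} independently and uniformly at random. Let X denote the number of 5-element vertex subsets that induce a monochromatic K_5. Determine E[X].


Let X = Σ_S X_S over the C(14, 5) = 2002 subsets S of size 5, where X_S = 1 if the K_5 on S is monochromatic.
For a fixed S, the K_5 on S has C(5, 2) = 10 edges. P[all 10 edges red] = (1/2)^10, and likewise for blue, so P[monochromatic] = 2·(1/2)^10 = 2^{1 − 10} = 1/512.
By linearity: E[X] = C(14, 5) · 2^{1 − 10} = 2002 · 1/512 = 1001/256.
Numerically: E[X] ≈ 3.91016.

E[X] = C(14,5)·2^(1−C(5,2)) = 1001/256 ≈ 3.91016.


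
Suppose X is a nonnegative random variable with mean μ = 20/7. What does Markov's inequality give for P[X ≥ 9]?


μ = E[X] = 20/7, a = 9.
Markov: P[X ≥ 9] ≤ μ/a = (20/7)/9 = 20/63.
Numerically: ≈ 0.31746.
(Since a = 9 > μ = 2.85714, the bound 20/63 is < 1 and informative.)

P[X ≥ 9] ≤ 20/63 ≈ 0.31746.


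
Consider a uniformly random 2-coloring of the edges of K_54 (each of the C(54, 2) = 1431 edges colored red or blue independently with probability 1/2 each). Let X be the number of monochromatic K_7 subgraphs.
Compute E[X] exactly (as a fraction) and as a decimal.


Let X = Σ_S X_S over the C(54, 7) = 177100560 subsets S of size 7, where X_S = 1 if the K_7 on S is monochromatic.
For a fixed S, the K_7 on S has C(7, 2) = 21 edges. P[all 21 edges red] = (1/2)^21, and likewise for blue, so P[monochromatic] = 2·(1/2)^21 = 2^{1 − 21} = 1/1048576.
By linearity: E[X] = C(54, 7) · 2^{1 − 21} = 177100560 · 1/1048576 = 11068785/65536.
Numerically: E[X] ≈ 168.8963.

E[X] = C(54,7)·2^(1−C(7,2)) = 11068785/65536 ≈ 168.8963.


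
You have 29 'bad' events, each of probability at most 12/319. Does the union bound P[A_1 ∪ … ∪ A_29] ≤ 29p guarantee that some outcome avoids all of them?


Union bound: P[∪_{i=1}^{29} A_i] ≤ Σ_i P[A_i] ≤ 29·p = 29·(12/319) = 12/11.
Numerically: 12/11 ≈ 1.091.
Is 12/11 < 1? NO.
Since the bound 12/11 is ≥ 1, the union bound is uninformative here; it does NOT by itself certify existence.

29·p = 12/11 ≈ 1.091; existence NOT certified by the union bound.


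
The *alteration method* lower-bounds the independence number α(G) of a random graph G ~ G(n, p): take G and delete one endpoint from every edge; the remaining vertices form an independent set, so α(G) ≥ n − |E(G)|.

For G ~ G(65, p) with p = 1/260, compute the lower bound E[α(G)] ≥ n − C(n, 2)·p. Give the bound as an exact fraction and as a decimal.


E[|E(G)|] = C(65, 2)·p = 2080 · (1/260) = 8.
E[α(G)] ≥ n − E[|E(G)|] = 65 − 8 = 57.
Numerically: ≈ 57.000.
(This is only a lower bound; the true E[α(G)] may be larger.)

E[α(G)] ≥ 57 ≈ 57.000.


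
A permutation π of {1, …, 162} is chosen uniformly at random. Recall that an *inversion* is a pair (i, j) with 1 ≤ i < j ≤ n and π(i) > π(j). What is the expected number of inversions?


Write X = Σ X_I over the C(162, 2) = 13041 pairs i < j, with X_I the indicator of one inversion.
There are 13041 indicators.
For each fixed pair i < j, the values π(i) and π(j) are two distinct elements of {1, …, 162} in uniformly random order; by symmetry P[π(i) > π(j)] = 1/2.
By linearity: E[X] = 13041 · (1/2) = C(162, 2) · (1/2) = 13041/2 = 13041/2 ≈ 6520.500.

E[X] = 13041/2 = 6520.500.
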